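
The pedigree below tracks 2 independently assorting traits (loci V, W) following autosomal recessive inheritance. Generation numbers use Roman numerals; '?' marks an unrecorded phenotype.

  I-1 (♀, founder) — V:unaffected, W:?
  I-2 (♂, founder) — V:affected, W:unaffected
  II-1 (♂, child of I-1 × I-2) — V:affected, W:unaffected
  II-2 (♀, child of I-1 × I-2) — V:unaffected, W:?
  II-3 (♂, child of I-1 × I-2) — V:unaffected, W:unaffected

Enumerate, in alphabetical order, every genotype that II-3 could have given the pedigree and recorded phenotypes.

II-3 ∈ {Vv WW, Vv Ww}

V/I-1 un ·: Vv
V/I-2 aff ·: vv
V/II-1 aff I-1×I-2: vv
V/II-2 un I-1×I-2: Vv
V/II-3 un I-1×I-2: Vv
⇒ V over [I-1,I-2,II-1,II-2,II-3]: 1 consistent
W/I-1 ? ·: WW|Ww|ww
W/I-2 un ·: WW|Ww
W/II-1 un I-1×I-2: WW|Ww
W/II-2 ? I-1×I-2: WW|Ww|ww
W/II-3 un I-1×I-2: WW|Ww
⇒ W over [I-1,I-2,II-1,II-2,II-3]: 32 consistent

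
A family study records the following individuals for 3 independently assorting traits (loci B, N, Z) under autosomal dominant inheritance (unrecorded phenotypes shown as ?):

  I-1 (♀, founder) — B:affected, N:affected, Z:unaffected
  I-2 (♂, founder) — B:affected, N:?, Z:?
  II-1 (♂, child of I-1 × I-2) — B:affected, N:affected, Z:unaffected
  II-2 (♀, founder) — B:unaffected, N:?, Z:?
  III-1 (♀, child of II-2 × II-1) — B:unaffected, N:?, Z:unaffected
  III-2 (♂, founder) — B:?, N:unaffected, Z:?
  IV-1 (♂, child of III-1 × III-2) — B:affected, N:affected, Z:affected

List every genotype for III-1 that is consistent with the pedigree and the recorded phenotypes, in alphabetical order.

B/I-1 aff ·: Bb|BB
B/I-2 aff ·: Bb|BB
B/II-1 aff I-1×I-2: Bb
B/II-2 un ·: bb
B/III-1 un II-2×II-1: bb
B/III-2 ? ·: Bb|BB
B/IV-1 aff III-1×III-2: Bb
⇒ B over [I-1,I-2,II-1,II-2,III-1,III-2,IV-1]: 6 consistent
N/I-1 aff ·: Nn|NN
N/I-2 ? ·: nn|Nn|NN
N/II-1 aff I-1×I-2: Nn|NN
N/II-2 ? ·: nn|Nn|NN
N/III-1 ? II-2×II-1: Nn|NN
N/III-2 un ·: nn
N/IV-1 aff III-1×III-2: Nn
⇒ N over [I-1,I-2,II-1,II-2,III-1,III-2,IV-1]: 41 consistent
Z/I-1 un ·: zz
Z/I-2 ? ·: zz|Zz
Z/II-1 un I-1×I-2: zz
Z/II-2 ? ·: zz|Zz
Z/III-1 un II-2×II-1: zz
Z/III-2 ? ·: Zz|ZZ
Z/IV-1 aff III-1×III-2: Zz
⇒ Z over [I-1,I-2,II-1,II-2,III-1,III-2,IV-1]: 8 consistent

III-1 ∈ {bb NN zz, bb Nn zz}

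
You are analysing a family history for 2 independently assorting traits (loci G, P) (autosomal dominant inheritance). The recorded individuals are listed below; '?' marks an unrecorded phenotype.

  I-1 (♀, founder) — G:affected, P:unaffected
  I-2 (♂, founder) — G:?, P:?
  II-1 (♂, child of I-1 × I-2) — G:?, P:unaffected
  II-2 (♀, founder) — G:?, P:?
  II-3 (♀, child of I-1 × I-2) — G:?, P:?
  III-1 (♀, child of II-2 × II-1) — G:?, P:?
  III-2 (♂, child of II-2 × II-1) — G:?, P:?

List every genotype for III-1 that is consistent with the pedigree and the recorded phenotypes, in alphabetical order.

III-1 ∈ {GG Pp, GG pp, Gg Pp, Gg pp, gg Pp, gg pp}

G/I-1 aff ·: Gg|GG
G/I-2 ? ·: gg|Gg|GG
G/II-1 ? I-1×I-2: gg|Gg|GG
G/II-2 ? ·: gg|Gg|GG
G/II-3 ? I-1×I-2: gg|Gg|GG
G/III-1 ? II-2×II-1: gg|Gg|GG
G/III-2 ? II-2×II-1: gg|Gg|GG
⇒ G over [I-1,I-2,II-1,II-2,II-3,III-1,III-2]: 248 consistent
P/I-1 un ·: pp
P/I-2 ? ·: pp|Pp
P/II-1 un I-1×I-2: pp
P/II-2 ? ·: pp|Pp|PP
P/II-3 ? I-1×I-2: pp|Pp
P/III-1 ? II-2×II-1: pp|Pp
P/III-2 ? II-2×II-1: pp|Pp
⇒ P over [I-1,I-2,II-1,II-2,II-3,III-1,III-2]: 18 consistent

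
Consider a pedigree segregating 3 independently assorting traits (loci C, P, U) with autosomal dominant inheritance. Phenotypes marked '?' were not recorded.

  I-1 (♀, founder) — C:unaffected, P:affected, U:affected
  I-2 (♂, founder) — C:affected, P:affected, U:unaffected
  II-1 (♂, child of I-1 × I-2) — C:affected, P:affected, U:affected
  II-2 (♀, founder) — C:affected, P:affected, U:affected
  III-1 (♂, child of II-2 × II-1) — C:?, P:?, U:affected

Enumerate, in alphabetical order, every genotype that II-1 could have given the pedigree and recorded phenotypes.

II-1 ∈ {Cc PP Uu, Cc Pp Uu}

C/I-1 un ·: cc
C/I-2 aff ·: Cc|CC
C/II-1 aff I-1×I-2: Cc
C/II-2 aff ·: Cc|CC
C/III-1 ? II-2×II-1: cc|Cc|CC
⇒ C over [I-1,I-2,II-1,II-2,III-1]: 10 consistent
P/I-1 aff ·: Pp|PP
P/I-2 aff ·: Pp|PP
P/II-1 aff I-1×I-2: Pp|PP
P/II-2 aff ·: Pp|PP
P/III-1 ? II-2×II-1: pp|Pp|PP
⇒ P over [I-1,I-2,II-1,II-2,III-1]: 27 consistent
U/I-1 aff ·: Uu|UU
U/I-2 un ·: uu
U/II-1 aff I-1×I-2: Uu
U/II-2 aff ·: Uu|UU
U/III-1 aff II-2×II-1: Uu|UU
⇒ U over [I-1,I-2,II-1,II-2,III-1]: 8 consistent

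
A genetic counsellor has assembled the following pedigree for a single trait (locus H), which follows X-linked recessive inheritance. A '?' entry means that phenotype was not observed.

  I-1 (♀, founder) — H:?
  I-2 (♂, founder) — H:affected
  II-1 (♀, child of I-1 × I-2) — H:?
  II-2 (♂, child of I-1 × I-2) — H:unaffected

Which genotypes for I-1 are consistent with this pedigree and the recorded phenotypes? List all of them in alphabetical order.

H/I-1 ? ·: X^HX^H|X^HX^h
H/I-2 aff ·: X^hY
H/II-1 ? I-1×I-2: X^HX^h|X^hX^h
H/II-2 un I-1×I-2: X^HY
⇒ H over [I-1,I-2,II-1,II-2]: 3 consistent

I-1 ∈ {X^HX^H, X^HX^h}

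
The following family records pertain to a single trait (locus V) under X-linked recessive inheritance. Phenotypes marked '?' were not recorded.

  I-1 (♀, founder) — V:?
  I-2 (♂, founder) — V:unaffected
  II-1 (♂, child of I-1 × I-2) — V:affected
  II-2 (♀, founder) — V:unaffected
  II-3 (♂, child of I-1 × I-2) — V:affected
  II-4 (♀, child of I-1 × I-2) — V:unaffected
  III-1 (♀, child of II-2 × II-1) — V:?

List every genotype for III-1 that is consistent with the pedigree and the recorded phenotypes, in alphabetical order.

V/I-1 ? ·: X^VX^v|X^vX^v
V/I-2 un ·: X^VY
V/II-1 aff I-1×I-2: X^vY
V/II-2 un ·: X^VX^V|X^VX^v
V/II-3 aff I-1×I-2: X^vY
V/II-4 un I-1×I-2: X^VX^V|X^VX^v
V/III-1 ? II-2×II-1: X^VX^v|X^vX^v
⇒ V over [I-1,I-2,II-1,II-2,II-3,II-4,III-1]: 9 consistent

III-1 ∈ {X^VX^v, X^vX^v}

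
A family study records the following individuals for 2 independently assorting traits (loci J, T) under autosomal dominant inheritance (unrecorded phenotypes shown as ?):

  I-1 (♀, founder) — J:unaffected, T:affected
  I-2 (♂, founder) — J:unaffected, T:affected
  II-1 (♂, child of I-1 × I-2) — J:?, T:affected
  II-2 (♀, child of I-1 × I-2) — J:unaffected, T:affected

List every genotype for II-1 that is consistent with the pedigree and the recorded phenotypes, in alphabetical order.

J/I-1 un ·: jj
J/I-2 un ·: jj
J/II-1 ? I-1×I-2: jj
J/II-2 un I-1×I-2: jj
⇒ J over [I-1,I-2,II-1,II-2]: 1 consistent
T/I-1 aff ·: Tt|TT
T/I-2 aff ·: Tt|TT
T/II-1 aff I-1×I-2: Tt|TT
T/II-2 aff I-1×I-2: Tt|TT
⇒ T over [I-1,I-2,II-1,II-2]: 13 consistent

II-1 ∈ {jj TT, jj Tt}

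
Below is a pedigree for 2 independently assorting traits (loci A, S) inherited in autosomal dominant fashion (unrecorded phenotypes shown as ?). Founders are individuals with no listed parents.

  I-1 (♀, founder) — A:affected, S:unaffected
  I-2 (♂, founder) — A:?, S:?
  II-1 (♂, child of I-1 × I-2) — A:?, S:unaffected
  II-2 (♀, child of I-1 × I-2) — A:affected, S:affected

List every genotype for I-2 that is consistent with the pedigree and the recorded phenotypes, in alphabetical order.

A/I-1 aff ·: Aa|AA
A/I-2 ? ·: aa|Aa|AA
A/II-1 ? I-1×I-2: aa|Aa|AA
A/II-2 aff I-1×I-2: Aa|AA
⇒ A over [I-1,I-2,II-1,II-2]: 18 consistent
S/I-1 un ·: ss
S/I-2 ? ·: Ss
S/II-1 un I-1×I-2: ss
S/II-2 aff I-1×I-2: Ss
⇒ S over [I-1,I-2,II-1,II-2]: 1 consistent

I-2 ∈ {AA Ss, Aa Ss, aa Ss}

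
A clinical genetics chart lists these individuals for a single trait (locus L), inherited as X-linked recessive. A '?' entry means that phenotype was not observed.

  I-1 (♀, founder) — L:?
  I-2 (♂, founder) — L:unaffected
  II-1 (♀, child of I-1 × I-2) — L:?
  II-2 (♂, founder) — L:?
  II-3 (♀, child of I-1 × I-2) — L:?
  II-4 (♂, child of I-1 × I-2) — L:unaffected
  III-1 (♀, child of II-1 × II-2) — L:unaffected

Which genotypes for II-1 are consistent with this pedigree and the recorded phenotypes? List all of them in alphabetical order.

II-1 ∈ {X^LX^L, X^LX^l}

L/I-1 ? ·: X^LX^L|X^LX^l
L/I-2 un ·: X^LY
L/II-1 ? I-1×I-2: X^LX^L|X^LX^l
L/II-2 ? ·: X^LY|X^lY
L/II-3 ? I-1×I-2: X^LX^L|X^LX^l
L/II-4 un I-1×I-2: X^LY
L/III-1 un II-1×II-2: X^LX^L|X^LX^l
⇒ L over [I-1,I-2,II-1,II-2,II-3,II-4,III-1]: 12 consistent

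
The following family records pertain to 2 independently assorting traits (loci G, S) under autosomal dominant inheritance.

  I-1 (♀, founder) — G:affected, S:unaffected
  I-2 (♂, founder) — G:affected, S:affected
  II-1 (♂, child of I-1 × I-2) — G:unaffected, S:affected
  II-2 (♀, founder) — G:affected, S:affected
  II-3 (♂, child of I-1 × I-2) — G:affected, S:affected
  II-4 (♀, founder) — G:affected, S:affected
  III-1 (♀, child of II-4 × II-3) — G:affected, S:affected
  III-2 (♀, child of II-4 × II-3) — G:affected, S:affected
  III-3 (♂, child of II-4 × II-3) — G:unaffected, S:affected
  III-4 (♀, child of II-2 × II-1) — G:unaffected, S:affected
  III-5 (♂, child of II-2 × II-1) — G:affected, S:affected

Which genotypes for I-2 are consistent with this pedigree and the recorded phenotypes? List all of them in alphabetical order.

I-2 ∈ {Gg SS, Gg Ss}

G/I-1 aff ·: Gg
G/I-2 aff ·: Gg
G/II-1 un I-1×I-2: gg
G/II-2 aff ·: Gg
G/II-3 aff I-1×I-2: Gg
G/II-4 aff ·: Gg
G/III-1 aff II-4×II-3: Gg|GG
G/III-2 aff II-4×II-3: Gg|GG
G/III-3 un II-4×II-3: gg
G/III-4 un II-2×II-1: gg
G/III-5 aff II-2×II-1: Gg
⇒ G over [I-1,I-2,II-1,II-2,II-3,II-4,III-1,III-2,III-3,III-4,III-5]: 4 consistent
S/I-1 un ·: ss
S/I-2 aff ·: Ss|SS
S/II-1 aff I-1×I-2: Ss
S/II-2 aff ·: Ss|SS
S/II-3 aff I-1×I-2: Ss
S/II-4 aff ·: Ss|SS
S/III-1 aff II-4×II-3: Ss|SS
S/III-2 aff II-4×II-3: Ss|SS
S/III-3 aff II-4×II-3: Ss|SS
S/III-4 aff II-2×II-1: Ss|SS
S/III-5 aff II-2×II-1: Ss|SS
⇒ S over [I-1,I-2,II-1,II-2,II-3,II-4,III-1,III-2,III-3,III-4,III-5]: 256 consistent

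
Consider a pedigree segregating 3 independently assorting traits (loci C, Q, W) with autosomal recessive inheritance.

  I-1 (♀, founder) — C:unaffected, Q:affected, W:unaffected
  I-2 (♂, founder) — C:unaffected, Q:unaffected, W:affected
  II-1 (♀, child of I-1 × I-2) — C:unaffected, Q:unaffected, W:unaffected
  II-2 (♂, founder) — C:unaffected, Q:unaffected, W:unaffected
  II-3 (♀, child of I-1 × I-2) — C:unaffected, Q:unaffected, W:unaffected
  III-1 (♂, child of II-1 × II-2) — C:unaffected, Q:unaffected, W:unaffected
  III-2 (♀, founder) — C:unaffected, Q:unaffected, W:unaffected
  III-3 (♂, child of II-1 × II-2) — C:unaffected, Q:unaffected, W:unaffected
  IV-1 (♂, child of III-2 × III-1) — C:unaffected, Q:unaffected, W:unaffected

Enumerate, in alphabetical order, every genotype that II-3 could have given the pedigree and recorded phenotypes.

C/I-1 un ·: CC|Cc
C/I-2 un ·: CC|Cc
C/II-1 un I-1×I-2: CC|Cc
C/II-2 un ·: CC|Cc
C/II-3 un I-1×I-2: CC|Cc
C/III-1 un II-1×II-2: CC|Cc
C/III-2 un ·: CC|Cc
C/III-3 un II-1×II-2: CC|Cc
C/IV-1 un III-2×III-1: CC|Cc
⇒ C over [I-1,I-2,II-1,II-2,II-3,III-1,III-2,III-3,IV-1]: 287 consistent
Q/I-1 aff ·: qq
Q/I-2 un ·: QQ|Qq
Q/II-1 un I-1×I-2: Qq
Q/II-2 un ·: QQ|Qq
Q/II-3 un I-1×I-2: Qq
Q/III-1 un II-1×II-2: QQ|Qq
Q/III-2 un ·: QQ|Qq
Q/III-3 un II-1×II-2: QQ|Qq
Q/IV-1 un III-2×III-1: QQ|Qq
⇒ Q over [I-1,I-2,II-1,II-2,II-3,III-1,III-2,III-3,IV-1]: 56 consistent
W/I-1 un ·: WW|Ww
W/I-2 aff ·: ww
W/II-1 un I-1×I-2: Ww
W/II-2 un ·: WW|Ww
W/II-3 un I-1×I-2: Ww
W/III-1 un II-1×II-2: WW|Ww
W/III-2 un ·: WW|Ww
W/III-3 un II-1×II-2: WW|Ww
W/IV-1 un III-2×III-1: WW|Ww
⇒ W over [I-1,I-2,II-1,II-2,II-3,III-1,III-2,III-3,IV-1]: 56 consistent

II-3 ∈ {CC Qq Ww, Cc Qq Ww}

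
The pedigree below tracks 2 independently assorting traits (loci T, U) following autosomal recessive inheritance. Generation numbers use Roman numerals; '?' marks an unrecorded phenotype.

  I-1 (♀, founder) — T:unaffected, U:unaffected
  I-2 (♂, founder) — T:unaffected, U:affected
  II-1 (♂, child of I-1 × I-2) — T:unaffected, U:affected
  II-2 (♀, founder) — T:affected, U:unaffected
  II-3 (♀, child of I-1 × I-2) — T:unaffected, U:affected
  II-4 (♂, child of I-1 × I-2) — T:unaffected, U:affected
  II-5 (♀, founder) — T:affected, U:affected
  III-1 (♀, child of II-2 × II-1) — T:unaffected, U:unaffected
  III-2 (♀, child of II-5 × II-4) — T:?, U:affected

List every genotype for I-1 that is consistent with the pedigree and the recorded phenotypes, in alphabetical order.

T/I-1 un ·: TT|Tt
T/I-2 un ·: TT|Tt
T/II-1 un I-1×I-2: TT|Tt
T/II-2 aff ·: tt
T/II-3 un I-1×I-2: TT|Tt
T/II-4 un I-1×I-2: TT|Tt
T/II-5 aff ·: tt
T/III-1 un II-2×II-1: Tt
T/III-2 ? II-5×II-4: Tt|tt
⇒ T over [I-1,I-2,II-1,II-2,II-3,II-4,II-5,III-1,III-2]: 37 consistent
U/I-1 un ·: Uu
U/I-2 aff ·: uu
U/II-1 aff I-1×I-2: uu
U/II-2 un ·: UU|Uu
U/II-3 aff I-1×I-2: uu
U/II-4 aff I-1×I-2: uu
U/II-5 aff ·: uu
U/III-1 un II-2×II-1: Uu
U/III-2 aff II-5×II-4: uu
⇒ U over [I-1,I-2,II-1,II-2,II-3,II-4,II-5,III-1,III-2]: 2 consistent

I-1 ∈ {TT Uu, Tt Uu}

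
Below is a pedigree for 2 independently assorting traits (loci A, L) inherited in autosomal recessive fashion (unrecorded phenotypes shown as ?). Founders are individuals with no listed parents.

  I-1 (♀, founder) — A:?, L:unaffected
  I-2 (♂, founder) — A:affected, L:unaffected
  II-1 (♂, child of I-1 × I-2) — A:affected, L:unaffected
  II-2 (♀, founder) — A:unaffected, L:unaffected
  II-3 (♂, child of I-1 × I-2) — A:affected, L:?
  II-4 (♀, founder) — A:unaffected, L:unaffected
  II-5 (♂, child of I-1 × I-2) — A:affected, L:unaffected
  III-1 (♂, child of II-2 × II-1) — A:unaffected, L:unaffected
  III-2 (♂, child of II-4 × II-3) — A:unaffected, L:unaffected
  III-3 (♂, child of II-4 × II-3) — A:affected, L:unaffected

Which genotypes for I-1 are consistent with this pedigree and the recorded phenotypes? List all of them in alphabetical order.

I-1 ∈ {Aa LL, Aa Ll, aa LL, aa Ll}

A/I-1 ? ·: Aa|aa
A/I-2 aff ·: aa
A/II-1 aff I-1×I-2: aa
A/II-2 un ·: AA|Aa
A/II-3 aff I-1×I-2: aa
A/II-4 un ·: Aa
A/II-5 aff I-1×I-2: aa
A/III-1 un II-2×II-1: Aa
A/III-2 un II-4×II-3: Aa
A/III-3 aff II-4×II-3: aa
⇒ A over [I-1,I-2,II-1,II-2,II-3,II-4,II-5,III-1,III-2,III-3]: 4 consistent
L/I-1 un ·: LL|Ll
L/I-2 un ·: LL|Ll
L/II-1 un I-1×I-2: LL|Ll
L/II-2 un ·: LL|Ll
L/II-3 ? I-1×I-2: LL|Ll|ll
L/II-4 un ·: LL|Ll
L/II-5 un I-1×I-2: LL|Ll
L/III-1 un II-2×II-1: LL|Ll
L/III-2 un II-4×II-3: LL|Ll
L/III-3 un II-4×II-3: LL|Ll
⇒ L over [I-1,I-2,II-1,II-2,II-3,II-4,II-5,III-1,III-2,III-3]: 589 consistent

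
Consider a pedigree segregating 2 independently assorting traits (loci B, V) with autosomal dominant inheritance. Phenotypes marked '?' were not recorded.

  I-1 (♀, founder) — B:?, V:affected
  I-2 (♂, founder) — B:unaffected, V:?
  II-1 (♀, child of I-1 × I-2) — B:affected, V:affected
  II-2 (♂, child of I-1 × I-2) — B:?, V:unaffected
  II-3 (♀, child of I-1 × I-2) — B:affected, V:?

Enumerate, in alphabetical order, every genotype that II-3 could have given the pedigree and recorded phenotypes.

II-3 ∈ {Bb VV, Bb Vv, Bb vv}

B/I-1 ? ·: Bb|BB
B/I-2 un ·: bb
B/II-1 aff I-1×I-2: Bb
B/II-2 ? I-1×I-2: bb|Bb
B/II-3 aff I-1×I-2: Bb
⇒ B over [I-1,I-2,II-1,II-2,II-3]: 3 consistent
V/I-1 aff ·: Vv
V/I-2 ? ·: vv|Vv
V/II-1 aff I-1×I-2: Vv|VV
V/II-2 un I-1×I-2: vv
V/II-3 ? I-1×I-2: vv|Vv|VV
⇒ V over [I-1,I-2,II-1,II-2,II-3]: 8 consistent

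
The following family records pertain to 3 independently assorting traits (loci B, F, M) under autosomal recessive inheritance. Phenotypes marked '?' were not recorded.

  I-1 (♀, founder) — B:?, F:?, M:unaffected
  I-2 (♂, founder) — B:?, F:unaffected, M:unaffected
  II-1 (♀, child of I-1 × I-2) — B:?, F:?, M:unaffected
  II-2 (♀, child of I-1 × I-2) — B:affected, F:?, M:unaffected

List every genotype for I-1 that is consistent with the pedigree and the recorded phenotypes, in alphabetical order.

B/I-1 ? ·: Bb|bb
B/I-2 ? ·: Bb|bb
B/II-1 ? I-1×I-2: BB|Bb|bb
B/II-2 aff I-1×I-2: bb
⇒ B over [I-1,I-2,II-1,II-2]: 8 consistent
F/I-1 ? ·: FF|Ff|ff
F/I-2 un ·: FF|Ff
F/II-1 ? I-1×I-2: FF|Ff|ff
F/II-2 ? I-1×I-2: FF|Ff|ff
⇒ F over [I-1,I-2,II-1,II-2]: 23 consistent
M/I-1 un ·: MM|Mm
M/I-2 un ·: MM|Mm
M/II-1 un I-1×I-2: MM|Mm
M/II-2 un I-1×I-2: MM|Mm
⇒ M over [I-1,I-2,II-1,II-2]: 13 consistent

I-1 ∈ {Bb FF MM, Bb FF Mm, Bb Ff MM, Bb Ff Mm, Bb ff MM, Bb ff Mm, bb FF MM, bb FF Mm, bb Ff MM, bb Ff Mm, bb ff MM, bb ff Mm}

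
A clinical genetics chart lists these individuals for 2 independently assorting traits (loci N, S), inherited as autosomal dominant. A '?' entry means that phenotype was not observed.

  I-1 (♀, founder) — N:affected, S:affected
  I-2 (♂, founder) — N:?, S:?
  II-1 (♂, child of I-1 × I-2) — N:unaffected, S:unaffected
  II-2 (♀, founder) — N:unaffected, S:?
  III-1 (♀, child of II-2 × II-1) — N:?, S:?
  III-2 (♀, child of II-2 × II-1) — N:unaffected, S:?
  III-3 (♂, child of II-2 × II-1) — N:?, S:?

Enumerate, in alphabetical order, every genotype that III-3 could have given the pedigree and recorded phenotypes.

N/I-1 aff ·: Nn
N/I-2 ? ·: nn|Nn
N/II-1 un I-1×I-2: nn
N/II-2 un ·: nn
N/III-1 ? II-2×II-1: nn
N/III-2 un II-2×II-1: nn
N/III-3 ? II-2×II-1: nn
⇒ N over [I-1,I-2,II-1,II-2,III-1,III-2,III-3]: 2 consistent
S/I-1 aff ·: Ss
S/I-2 ? ·: ss|Ss
S/II-1 un I-1×I-2: ss
S/II-2 ? ·: ss|Ss|SS
S/III-1 ? II-2×II-1: ss|Ss
S/III-2 ? II-2×II-1: ss|Ss
S/III-3 ? II-2×II-1: ss|Ss
⇒ S over [I-1,I-2,II-1,II-2,III-1,III-2,III-3]: 20 consistent

III-3 ∈ {nn Ss, nn ss}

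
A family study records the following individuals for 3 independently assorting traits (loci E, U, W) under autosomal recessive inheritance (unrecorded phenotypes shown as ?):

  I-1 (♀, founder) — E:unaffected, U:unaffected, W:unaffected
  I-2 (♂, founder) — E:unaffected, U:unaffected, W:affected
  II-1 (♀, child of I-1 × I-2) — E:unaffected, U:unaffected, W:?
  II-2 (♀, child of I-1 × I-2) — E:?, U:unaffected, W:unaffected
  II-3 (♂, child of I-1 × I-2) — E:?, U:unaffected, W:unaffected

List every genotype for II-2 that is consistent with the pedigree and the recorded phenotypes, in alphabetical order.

E/I-1 un ·: EE|Ee
E/I-2 un ·: EE|Ee
E/II-1 un I-1×I-2: EE|Ee
E/II-2 ? I-1×I-2: EE|Ee|ee
E/II-3 ? I-1×I-2: EE|Ee|ee
⇒ E over [I-1,I-2,II-1,II-2,II-3]: 35 consistent
U/I-1 un ·: UU|Uu
U/I-2 un ·: UU|Uu
U/II-1 un I-1×I-2: UU|Uu
U/II-2 un I-1×I-2: UU|Uu
U/II-3 un I-1×I-2: UU|Uu
⇒ U over [I-1,I-2,II-1,II-2,II-3]: 25 consistent
W/I-1 un ·: WW|Ww
W/I-2 aff ·: ww
W/II-1 ? I-1×I-2: Ww|ww
W/II-2 un I-1×I-2: Ww
W/II-3 un I-1×I-2: Ww
⇒ W over [I-1,I-2,II-1,II-2,II-3]: 3 consistent

II-2 ∈ {EE UU Ww, EE Uu Ww, Ee UU Ww, Ee Uu Ww, ee UU Ww, ee Uu Ww}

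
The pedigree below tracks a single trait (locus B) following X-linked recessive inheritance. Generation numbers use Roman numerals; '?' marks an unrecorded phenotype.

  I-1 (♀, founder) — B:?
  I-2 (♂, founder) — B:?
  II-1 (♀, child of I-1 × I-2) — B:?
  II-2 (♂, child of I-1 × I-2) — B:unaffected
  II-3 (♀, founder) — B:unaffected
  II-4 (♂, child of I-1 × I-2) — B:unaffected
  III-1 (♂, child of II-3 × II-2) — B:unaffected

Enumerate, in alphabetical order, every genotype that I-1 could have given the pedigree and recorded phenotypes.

I-1 ∈ {X^BX^B, X^BX^b}

B/I-1 ? ·: X^BX^B|X^BX^b
B/I-2 ? ·: X^BY|X^bY
B/II-1 ? I-1×I-2: X^BX^B|X^BX^b|X^bX^b
B/II-2 un I-1×I-2: X^BY
B/II-3 un ·: X^BX^B|X^BX^b
B/II-4 un I-1×I-2: X^BY
B/III-1 un II-3×II-2: X^BY
⇒ B over [I-1,I-2,II-1,II-2,II-3,II-4,III-1]: 12 consistent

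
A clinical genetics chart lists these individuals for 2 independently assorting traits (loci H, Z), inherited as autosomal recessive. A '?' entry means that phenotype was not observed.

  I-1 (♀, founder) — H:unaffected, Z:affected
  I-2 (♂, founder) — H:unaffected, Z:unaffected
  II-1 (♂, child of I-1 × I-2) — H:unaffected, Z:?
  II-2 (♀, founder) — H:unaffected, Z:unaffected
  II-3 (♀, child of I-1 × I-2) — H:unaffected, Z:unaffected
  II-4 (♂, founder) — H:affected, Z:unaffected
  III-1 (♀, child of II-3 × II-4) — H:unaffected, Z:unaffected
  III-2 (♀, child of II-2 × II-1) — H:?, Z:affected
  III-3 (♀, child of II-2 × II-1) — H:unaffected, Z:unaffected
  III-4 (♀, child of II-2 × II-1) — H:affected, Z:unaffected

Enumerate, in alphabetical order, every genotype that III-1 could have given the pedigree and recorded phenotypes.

H/I-1 un ·: HH|Hh
H/I-2 un ·: HH|Hh
H/II-1 un I-1×I-2: Hh
H/II-2 un ·: Hh
H/II-3 un I-1×I-2: HH|Hh
H/II-4 aff ·: hh
H/III-1 un II-3×II-4: Hh
H/III-2 ? II-2×II-1: HH|Hh|hh
H/III-3 un II-2×II-1: HH|Hh
H/III-4 aff II-2×II-1: hh
⇒ H over [I-1,I-2,II-1,II-2,II-3,II-4,III-1,III-2,III-3,III-4]: 36 consistent
Z/I-1 aff ·: zz
Z/I-2 un ·: ZZ|Zz
Z/II-1 ? I-1×I-2: Zz|zz
Z/II-2 un ·: Zz
Z/II-3 un I-1×I-2: Zz
Z/II-4 un ·: ZZ|Zz
Z/III-1 un II-3×II-4: ZZ|Zz
Z/III-2 aff II-2×II-1: zz
Z/III-3 un II-2×II-1: ZZ|Zz
Z/III-4 un II-2×II-1: ZZ|Zz
⇒ Z over [I-1,I-2,II-1,II-2,II-3,II-4,III-1,III-2,III-3,III-4]: 36 consistent

III-1 ∈ {Hh ZZ, Hh Zz}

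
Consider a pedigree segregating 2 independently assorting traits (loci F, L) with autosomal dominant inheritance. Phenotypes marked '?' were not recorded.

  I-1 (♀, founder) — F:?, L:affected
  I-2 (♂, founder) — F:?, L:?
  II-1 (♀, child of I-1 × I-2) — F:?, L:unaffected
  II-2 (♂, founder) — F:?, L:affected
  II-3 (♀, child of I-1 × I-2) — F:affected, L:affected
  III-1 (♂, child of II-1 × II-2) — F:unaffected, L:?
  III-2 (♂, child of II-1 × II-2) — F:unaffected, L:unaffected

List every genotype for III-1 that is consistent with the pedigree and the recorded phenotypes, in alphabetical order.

F/I-1 ? ·: ff|Ff|FF
F/I-2 ? ·: ff|Ff|FF
F/II-1 ? I-1×I-2: ff|Ff
F/II-2 ? ·: ff|Ff
F/II-3 aff I-1×I-2: Ff|FF
F/III-1 un II-1×II-2: ff
F/III-2 un II-1×II-2: ff
⇒ F over [I-1,I-2,II-1,II-2,II-3,III-1,III-2]: 28 consistent
L/I-1 aff ·: Ll
L/I-2 ? ·: ll|Ll
L/II-1 un I-1×I-2: ll
L/II-2 aff ·: Ll
L/II-3 aff I-1×I-2: Ll|LL
L/III-1 ? II-1×II-2: ll|Ll
L/III-2 un II-1×II-2: ll
⇒ L over [I-1,I-2,II-1,II-2,II-3,III-1,III-2]: 6 consistent

III-1 ∈ {ff Ll, ff ll}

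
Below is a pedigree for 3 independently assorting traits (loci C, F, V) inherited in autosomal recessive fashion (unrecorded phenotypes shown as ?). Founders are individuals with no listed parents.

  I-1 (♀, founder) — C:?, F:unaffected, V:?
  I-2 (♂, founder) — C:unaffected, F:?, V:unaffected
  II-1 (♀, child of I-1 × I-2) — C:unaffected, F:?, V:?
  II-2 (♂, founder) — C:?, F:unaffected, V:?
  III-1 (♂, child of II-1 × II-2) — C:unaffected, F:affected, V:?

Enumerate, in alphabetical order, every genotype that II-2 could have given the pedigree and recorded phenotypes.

C/I-1 ? ·: CC|Cc|cc
C/I-2 un ·: CC|Cc
C/II-1 un I-1×I-2: CC|Cc
C/II-2 ? ·: CC|Cc|cc
C/III-1 un II-1×II-2: CC|Cc
⇒ C over [I-1,I-2,II-1,II-2,III-1]: 41 consistent
F/I-1 un ·: FF|Ff
F/I-2 ? ·: FF|Ff|ff
F/II-1 ? I-1×I-2: Ff|ff
F/II-2 un ·: Ff
F/III-1 aff II-1×II-2: ff
⇒ F over [I-1,I-2,II-1,II-2,III-1]: 7 consistent
V/I-1 ? ·: VV|Vv|vv
V/I-2 un ·: VV|Vv
V/II-1 ? I-1×I-2: VV|Vv|vv
V/II-2 ? ·: VV|Vv|vv
V/III-1 ? II-1×II-2: VV|Vv|vv
⇒ V over [I-1,I-2,II-1,II-2,III-1]: 59 consistent

II-2 ∈ {CC Ff VV, CC Ff Vv, CC Ff vv, Cc Ff VV, Cc Ff Vv, Cc Ff vv, cc Ff VV, cc Ff Vv, cc Ff vv}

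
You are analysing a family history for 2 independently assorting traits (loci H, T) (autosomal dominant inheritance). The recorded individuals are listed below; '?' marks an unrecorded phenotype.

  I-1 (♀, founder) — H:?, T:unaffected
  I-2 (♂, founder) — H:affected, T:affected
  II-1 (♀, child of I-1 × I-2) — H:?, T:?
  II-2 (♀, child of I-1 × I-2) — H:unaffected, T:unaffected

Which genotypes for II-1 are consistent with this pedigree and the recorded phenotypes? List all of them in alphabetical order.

H/I-1 ? ·: hh|Hh
H/I-2 aff ·: Hh
H/II-1 ? I-1×I-2: hh|Hh|HH
H/II-2 un I-1×I-2: hh
⇒ H over [I-1,I-2,II-1,II-2]: 5 consistent
T/I-1 un ·: tt
T/I-2 aff ·: Tt
T/II-1 ? I-1×I-2: tt|Tt
T/II-2 un I-1×I-2: tt
⇒ T over [I-1,I-2,II-1,II-2]: 2 consistent

II-1 ∈ {HH Tt, HH tt, Hh Tt, Hh tt, hh Tt, hh tt}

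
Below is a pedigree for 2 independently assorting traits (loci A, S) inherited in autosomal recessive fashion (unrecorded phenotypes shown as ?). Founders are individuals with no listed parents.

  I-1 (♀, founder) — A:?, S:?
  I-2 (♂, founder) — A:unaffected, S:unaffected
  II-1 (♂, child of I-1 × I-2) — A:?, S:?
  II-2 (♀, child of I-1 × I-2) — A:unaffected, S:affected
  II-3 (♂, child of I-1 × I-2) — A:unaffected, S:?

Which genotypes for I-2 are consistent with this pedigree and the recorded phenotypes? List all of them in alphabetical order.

I-2 ∈ {AA Ss, Aa Ss}

A/I-1 ? ·: AA|Aa|aa
A/I-2 un ·: AA|Aa
A/II-1 ? I-1×I-2: AA|Aa|aa
A/II-2 un I-1×I-2: AA|Aa
A/II-3 un I-1×I-2: AA|Aa
⇒ A over [I-1,I-2,II-1,II-2,II-3]: 32 consistent
S/I-1 ? ·: Ss|ss
S/I-2 un ·: Ss
S/II-1 ? I-1×I-2: SS|Ss|ss
S/II-2 aff I-1×I-2: ss
S/II-3 ? I-1×I-2: SS|Ss|ss
⇒ S over [I-1,I-2,II-1,II-2,II-3]: 13 consistent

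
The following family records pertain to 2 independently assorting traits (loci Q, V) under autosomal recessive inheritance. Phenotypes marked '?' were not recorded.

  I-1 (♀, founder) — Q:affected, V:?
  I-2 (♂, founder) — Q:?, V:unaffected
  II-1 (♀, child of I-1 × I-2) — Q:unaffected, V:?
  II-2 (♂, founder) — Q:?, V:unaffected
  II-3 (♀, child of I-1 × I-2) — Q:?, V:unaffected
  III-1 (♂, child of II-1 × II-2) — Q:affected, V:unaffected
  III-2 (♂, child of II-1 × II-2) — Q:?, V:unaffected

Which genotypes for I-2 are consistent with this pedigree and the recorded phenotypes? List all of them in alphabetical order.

Q/I-1 aff ·: qq
Q/I-2 ? ·: QQ|Qq
Q/II-1 un I-1×I-2: Qq
Q/II-2 ? ·: Qq|qq
Q/II-3 ? I-1×I-2: Qq|qq
Q/III-1 aff II-1×II-2: qq
Q/III-2 ? II-1×II-2: QQ|Qq|qq
⇒ Q over [I-1,I-2,II-1,II-2,II-3,III-1,III-2]: 15 consistent
V/I-1 ? ·: VV|Vv|vv
V/I-2 un ·: VV|Vv
V/II-1 ? I-1×I-2: VV|Vv|vv
V/II-2 un ·: VV|Vv
V/II-3 un I-1×I-2: VV|Vv
V/III-1 un II-1×II-2: VV|Vv
V/III-2 un II-1×II-2: VV|Vv
⇒ V over [I-1,I-2,II-1,II-2,II-3,III-1,III-2]: 105 consistent

I-2 ∈ {QQ VV, QQ Vv, Qq VV, Qq Vv}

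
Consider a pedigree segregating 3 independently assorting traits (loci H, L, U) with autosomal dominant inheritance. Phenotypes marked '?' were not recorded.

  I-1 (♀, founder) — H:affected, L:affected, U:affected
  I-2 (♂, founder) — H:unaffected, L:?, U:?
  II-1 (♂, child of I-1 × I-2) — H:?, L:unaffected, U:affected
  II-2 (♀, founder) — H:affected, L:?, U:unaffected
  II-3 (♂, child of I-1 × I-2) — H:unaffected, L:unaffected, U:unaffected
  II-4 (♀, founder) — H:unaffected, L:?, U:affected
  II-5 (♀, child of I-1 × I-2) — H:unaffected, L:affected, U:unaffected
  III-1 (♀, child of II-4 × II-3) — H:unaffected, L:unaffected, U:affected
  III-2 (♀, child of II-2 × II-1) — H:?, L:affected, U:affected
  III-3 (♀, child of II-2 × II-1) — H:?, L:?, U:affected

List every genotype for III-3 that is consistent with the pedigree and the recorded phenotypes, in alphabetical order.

III-3 ∈ {HH Ll Uu, HH ll Uu, Hh Ll Uu, Hh ll Uu, hh Ll Uu, hh ll Uu}

H/I-1 aff ·: Hh
H/I-2 un ·: hh
H/II-1 ? I-1×I-2: hh|Hh
H/II-2 aff ·: Hh|HH
H/II-3 un I-1×I-2: hh
H/II-4 un ·: hh
H/II-5 un I-1×I-2: hh
H/III-1 un II-4×II-3: hh
H/III-2 ? II-2×II-1: hh|Hh|HH
H/III-3 ? II-2×II-1: hh|Hh|HH
⇒ H over [I-1,I-2,II-1,II-2,II-3,II-4,II-5,III-1,III-2,III-3]: 18 consistent
L/I-1 aff ·: Ll
L/I-2 ? ·: ll|Ll
L/II-1 un I-1×I-2: ll
L/II-2 ? ·: Ll|LL
L/II-3 un I-1×I-2: ll
L/II-4 ? ·: ll|Ll
L/II-5 aff I-1×I-2: Ll|LL
L/III-1 un II-4×II-3: ll
L/III-2 aff II-2×II-1: Ll
L/III-3 ? II-2×II-1: ll|Ll
⇒ L over [I-1,I-2,II-1,II-2,II-3,II-4,II-5,III-1,III-2,III-3]: 18 consistent
U/I-1 aff ·: Uu
U/I-2 ? ·: uu|Uu
U/II-1 aff I-1×I-2: Uu|UU
U/II-2 un ·: uu
U/II-3 un I-1×I-2: uu
U/II-4 aff ·: Uu|UU
U/II-5 un I-1×I-2: uu
U/III-1 aff II-4×II-3: Uu
U/III-2 aff II-2×II-1: Uu
U/III-3 aff II-2×II-1: Uu
⇒ U over [I-1,I-2,II-1,II-2,II-3,II-4,II-5,III-1,III-2,III-3]: 6 consistent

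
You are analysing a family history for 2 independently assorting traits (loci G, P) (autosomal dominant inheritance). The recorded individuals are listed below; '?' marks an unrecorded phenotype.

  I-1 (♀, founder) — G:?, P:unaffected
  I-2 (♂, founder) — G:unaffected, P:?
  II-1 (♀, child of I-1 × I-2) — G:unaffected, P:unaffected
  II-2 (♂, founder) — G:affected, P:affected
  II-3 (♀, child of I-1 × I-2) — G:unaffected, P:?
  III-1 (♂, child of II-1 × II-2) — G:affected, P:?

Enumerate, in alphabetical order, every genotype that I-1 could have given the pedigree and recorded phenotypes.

I-1 ∈ {Gg pp, gg pp}

G/I-1 ? ·: gg|Gg
G/I-2 un ·: gg
G/II-1 un I-1×I-2: gg
G/II-2 aff ·: Gg|GG
G/II-3 un I-1×I-2: gg
G/III-1 aff II-1×II-2: Gg
⇒ G over [I-1,I-2,II-1,II-2,II-3,III-1]: 4 consistent
P/I-1 un ·: pp
P/I-2 ? ·: pp|Pp
P/II-1 un I-1×I-2: pp
P/II-2 aff ·: Pp|PP
P/II-3 ? I-1×I-2: pp|Pp
P/III-1 ? II-1×II-2: pp|Pp
⇒ P over [I-1,I-2,II-1,II-2,II-3,III-1]: 9 consistent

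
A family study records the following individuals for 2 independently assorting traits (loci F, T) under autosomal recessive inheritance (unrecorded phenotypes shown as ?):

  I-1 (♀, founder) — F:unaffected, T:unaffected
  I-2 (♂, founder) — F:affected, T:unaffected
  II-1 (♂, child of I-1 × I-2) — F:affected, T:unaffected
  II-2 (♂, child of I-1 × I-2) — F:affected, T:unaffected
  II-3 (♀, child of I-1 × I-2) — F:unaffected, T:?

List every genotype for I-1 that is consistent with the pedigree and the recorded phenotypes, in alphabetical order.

F/I-1 un ·: Ff
F/I-2 aff ·: ff
F/II-1 aff I-1×I-2: ff
F/II-2 aff I-1×I-2: ff
F/II-3 un I-1×I-2: Ff
⇒ F over [I-1,I-2,II-1,II-2,II-3]: 1 consistent
T/I-1 un ·: TT|Tt
T/I-2 un ·: TT|Tt
T/II-1 un I-1×I-2: TT|Tt
T/II-2 un I-1×I-2: TT|Tt
T/II-3 ? I-1×I-2: TT|Tt|tt
⇒ T over [I-1,I-2,II-1,II-2,II-3]: 29 consistent

I-1 ∈ {Ff TT, Ff Tt}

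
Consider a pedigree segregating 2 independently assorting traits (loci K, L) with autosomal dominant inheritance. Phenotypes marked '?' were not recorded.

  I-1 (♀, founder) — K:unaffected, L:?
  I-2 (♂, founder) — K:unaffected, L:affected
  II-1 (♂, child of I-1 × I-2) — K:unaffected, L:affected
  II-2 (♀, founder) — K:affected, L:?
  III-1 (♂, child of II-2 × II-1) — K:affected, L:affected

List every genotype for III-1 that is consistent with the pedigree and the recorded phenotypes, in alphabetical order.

III-1 ∈ {Kk LL, Kk Ll}

K/I-1 un ·: kk
K/I-2 un ·: kk
K/II-1 un I-1×I-2: kk
K/II-2 aff ·: Kk|KK
K/III-1 aff II-2×II-1: Kk
⇒ K over [I-1,I-2,II-1,II-2,III-1]: 2 consistent
L/I-1 ? ·: ll|Ll|LL
L/I-2 aff ·: Ll|LL
L/II-1 aff I-1×I-2: Ll|LL
L/II-2 ? ·: ll|Ll|LL
L/III-1 aff II-2×II-1: Ll|LL
⇒ L over [I-1,I-2,II-1,II-2,III-1]: 41 consistent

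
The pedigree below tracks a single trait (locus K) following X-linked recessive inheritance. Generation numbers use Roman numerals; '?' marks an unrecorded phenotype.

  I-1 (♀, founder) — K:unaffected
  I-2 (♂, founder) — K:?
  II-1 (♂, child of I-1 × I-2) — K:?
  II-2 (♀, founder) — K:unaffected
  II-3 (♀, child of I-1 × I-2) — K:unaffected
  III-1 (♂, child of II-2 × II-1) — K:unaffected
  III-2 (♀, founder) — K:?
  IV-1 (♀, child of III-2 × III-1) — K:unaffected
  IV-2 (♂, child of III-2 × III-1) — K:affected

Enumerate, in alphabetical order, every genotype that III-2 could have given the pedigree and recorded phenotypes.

III-2 ∈ {X^KX^k, X^kX^k}

K/I-1 un ·: X^KX^K|X^KX^k
K/I-2 ? ·: X^KY|X^kY
K/II-1 ? I-1×I-2: X^KY|X^kY
K/II-2 un ·: X^KX^K|X^KX^k
K/II-3 un I-1×I-2: X^KX^K|X^KX^k
K/III-1 un II-2×II-1: X^KY
K/III-2 ? ·: X^KX^k|X^kX^k
K/IV-1 un III-2×III-1: X^KX^K|X^KX^k
K/IV-2 aff III-2×III-1: X^kY
⇒ K over [I-1,I-2,II-1,II-2,II-3,III-1,III-2,IV-1,IV-2]: 48 consistent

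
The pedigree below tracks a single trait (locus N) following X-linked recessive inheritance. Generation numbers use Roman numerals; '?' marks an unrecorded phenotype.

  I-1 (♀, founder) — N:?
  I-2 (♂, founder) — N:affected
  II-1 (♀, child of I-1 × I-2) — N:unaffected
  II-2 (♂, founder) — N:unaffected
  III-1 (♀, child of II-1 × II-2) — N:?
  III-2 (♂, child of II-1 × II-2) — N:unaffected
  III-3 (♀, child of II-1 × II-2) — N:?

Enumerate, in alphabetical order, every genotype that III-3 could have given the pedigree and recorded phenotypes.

III-3 ∈ {X^NX^N, X^NX^n}

N/I-1 ? ·: X^NX^N|X^NX^n
N/I-2 aff ·: X^nY
N/II-1 un I-1×I-2: X^NX^n
N/II-2 un ·: X^NY
N/III-1 ? II-1×II-2: X^NX^N|X^NX^n
N/III-2 un II-1×II-2: X^NY
N/III-3 ? II-1×II-2: X^NX^N|X^NX^n
⇒ N over [I-1,I-2,II-1,II-2,III-1,III-2,III-3]: 8 consistent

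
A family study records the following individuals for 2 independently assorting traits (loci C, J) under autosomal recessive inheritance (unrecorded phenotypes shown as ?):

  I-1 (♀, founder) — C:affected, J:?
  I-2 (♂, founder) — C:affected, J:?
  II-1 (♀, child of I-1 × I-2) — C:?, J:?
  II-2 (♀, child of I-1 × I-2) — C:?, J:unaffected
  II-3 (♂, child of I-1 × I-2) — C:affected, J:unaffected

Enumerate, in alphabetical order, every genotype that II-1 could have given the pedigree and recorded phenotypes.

C/I-1 aff ·: cc
C/I-2 aff ·: cc
C/II-1 ? I-1×I-2: cc
C/II-2 ? I-1×I-2: cc
C/II-3 aff I-1×I-2: cc
⇒ C over [I-1,I-2,II-1,II-2,II-3]: 1 consistent
J/I-1 ? ·: JJ|Jj|jj
J/I-2 ? ·: JJ|Jj|jj
J/II-1 ? I-1×I-2: JJ|Jj|jj
J/II-2 un I-1×I-2: JJ|Jj
J/II-3 un I-1×I-2: JJ|Jj
⇒ J over [I-1,I-2,II-1,II-2,II-3]: 35 consistent

II-1 ∈ {cc JJ, cc Jj, cc jj}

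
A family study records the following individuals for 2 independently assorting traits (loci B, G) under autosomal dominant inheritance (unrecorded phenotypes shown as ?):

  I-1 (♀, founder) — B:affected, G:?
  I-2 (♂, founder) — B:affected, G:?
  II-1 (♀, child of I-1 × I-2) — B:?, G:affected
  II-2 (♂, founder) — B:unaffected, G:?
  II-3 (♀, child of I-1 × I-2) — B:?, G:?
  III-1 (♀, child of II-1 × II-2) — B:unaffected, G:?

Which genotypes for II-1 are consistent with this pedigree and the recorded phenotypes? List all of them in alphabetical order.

II-1 ∈ {Bb GG, Bb Gg, bb GG, bb Gg}

B/I-1 aff ·: Bb|BB
B/I-2 aff ·: Bb|BB
B/II-1 ? I-1×I-2: bb|Bb
B/II-2 un ·: bb
B/II-3 ? I-1×I-2: bb|Bb|BB
B/III-1 un II-1×II-2: bb
⇒ B over [I-1,I-2,II-1,II-2,II-3,III-1]: 10 consistent
G/I-1 ? ·: gg|Gg|GG
G/I-2 ? ·: gg|Gg|GG
G/II-1 aff I-1×I-2: Gg|GG
G/II-2 ? ·: gg|Gg|GG
G/II-3 ? I-1×I-2: gg|Gg|GG
G/III-1 ? II-1×II-2: gg|Gg|GG
⇒ G over [I-1,I-2,II-1,II-2,II-3,III-1]: 123 consistent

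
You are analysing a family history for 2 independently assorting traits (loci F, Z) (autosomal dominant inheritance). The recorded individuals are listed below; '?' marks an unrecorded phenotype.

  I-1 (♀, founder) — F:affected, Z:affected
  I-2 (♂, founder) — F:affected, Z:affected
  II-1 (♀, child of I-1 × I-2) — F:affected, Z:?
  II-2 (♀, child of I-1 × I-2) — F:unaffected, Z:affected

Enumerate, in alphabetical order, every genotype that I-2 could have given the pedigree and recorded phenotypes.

F/I-1 aff ·: Ff
F/I-2 aff ·: Ff
F/II-1 aff I-1×I-2: Ff|FF
F/II-2 un I-1×I-2: ff
⇒ F over [I-1,I-2,II-1,II-2]: 2 consistent
Z/I-1 aff ·: Zz|ZZ
Z/I-2 aff ·: Zz|ZZ
Z/II-1 ? I-1×I-2: zz|Zz|ZZ
Z/II-2 aff I-1×I-2: Zz|ZZ
⇒ Z over [I-1,I-2,II-1,II-2]: 15 consistent

I-2 ∈ {Ff ZZ, Ff Zz}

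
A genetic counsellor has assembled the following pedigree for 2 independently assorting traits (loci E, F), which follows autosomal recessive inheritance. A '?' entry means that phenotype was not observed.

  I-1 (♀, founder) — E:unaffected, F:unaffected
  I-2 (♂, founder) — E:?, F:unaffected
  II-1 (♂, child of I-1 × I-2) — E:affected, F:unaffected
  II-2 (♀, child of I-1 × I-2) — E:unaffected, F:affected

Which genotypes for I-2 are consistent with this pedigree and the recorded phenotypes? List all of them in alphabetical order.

E/I-1 un ·: Ee
E/I-2 ? ·: Ee|ee
E/II-1 aff I-1×I-2: ee
E/II-2 un I-1×I-2: EE|Ee
⇒ E over [I-1,I-2,II-1,II-2]: 3 consistent
F/I-1 un ·: Ff
F/I-2 un ·: Ff
F/II-1 un I-1×I-2: FF|Ff
F/II-2 aff I-1×I-2: ff
⇒ F over [I-1,I-2,II-1,II-2]: 2 consistent

I-2 ∈ {Ee Ff, ee Ff}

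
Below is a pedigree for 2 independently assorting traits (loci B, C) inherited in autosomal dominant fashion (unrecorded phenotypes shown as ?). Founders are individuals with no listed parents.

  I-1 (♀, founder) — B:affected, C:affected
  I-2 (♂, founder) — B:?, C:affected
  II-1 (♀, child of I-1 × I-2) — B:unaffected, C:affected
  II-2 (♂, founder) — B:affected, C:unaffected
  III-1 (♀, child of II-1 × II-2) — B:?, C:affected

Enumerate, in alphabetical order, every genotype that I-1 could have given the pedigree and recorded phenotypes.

B/I-1 aff ·: Bb
B/I-2 ? ·: bb|Bb
B/II-1 un I-1×I-2: bb
B/II-2 aff ·: Bb|BB
B/III-1 ? II-1×II-2: bb|Bb
⇒ B over [I-1,I-2,II-1,II-2,III-1]: 6 consistent
C/I-1 aff ·: Cc|CC
C/I-2 aff ·: Cc|CC
C/II-1 aff I-1×I-2: Cc|CC
C/II-2 un ·: cc
C/III-1 aff II-1×II-2: Cc
⇒ C over [I-1,I-2,II-1,II-2,III-1]: 7 consistent

I-1 ∈ {Bb CC, Bb Cc}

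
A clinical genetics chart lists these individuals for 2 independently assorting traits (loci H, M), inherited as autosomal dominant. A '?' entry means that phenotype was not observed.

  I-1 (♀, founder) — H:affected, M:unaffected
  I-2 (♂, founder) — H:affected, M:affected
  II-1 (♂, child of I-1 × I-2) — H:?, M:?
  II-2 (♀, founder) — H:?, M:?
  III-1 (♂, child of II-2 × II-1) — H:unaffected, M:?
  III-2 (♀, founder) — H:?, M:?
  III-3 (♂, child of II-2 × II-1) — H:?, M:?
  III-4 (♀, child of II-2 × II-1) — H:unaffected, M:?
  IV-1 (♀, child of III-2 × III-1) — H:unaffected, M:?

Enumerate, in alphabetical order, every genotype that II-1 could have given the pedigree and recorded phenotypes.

H/I-1 aff ·: Hh|HH
H/I-2 aff ·: Hh|HH
H/II-1 ? I-1×I-2: hh|Hh
H/II-2 ? ·: hh|Hh
H/III-1 un II-2×II-1: hh
H/III-2 ? ·: hh|Hh
H/III-3 ? II-2×II-1: hh|Hh|HH
H/III-4 un II-2×II-1: hh
H/IV-1 un III-2×III-1: hh
⇒ H over [I-1,I-2,II-1,II-2,III-1,III-2,III-3,III-4,IV-1]: 36 consistent
M/I-1 un ·: mm
M/I-2 aff ·: Mm|MM
M/II-1 ? I-1×I-2: mm|Mm
M/II-2 ? ·: mm|Mm|MM
M/III-1 ? II-2×II-1: mm|Mm|MM
M/III-2 ? ·: mm|Mm|MM
M/III-3 ? II-2×II-1: mm|Mm|MM
M/III-4 ? II-2×II-1: mm|Mm|MM
M/IV-1 ? III-2×III-1: mm|Mm|MM
⇒ M over [I-1,I-2,II-1,II-2,III-1,III-2,III-3,III-4,IV-1]: 501 consistent

II-1 ∈ {Hh Mm, Hh mm, hh Mm, hh mm}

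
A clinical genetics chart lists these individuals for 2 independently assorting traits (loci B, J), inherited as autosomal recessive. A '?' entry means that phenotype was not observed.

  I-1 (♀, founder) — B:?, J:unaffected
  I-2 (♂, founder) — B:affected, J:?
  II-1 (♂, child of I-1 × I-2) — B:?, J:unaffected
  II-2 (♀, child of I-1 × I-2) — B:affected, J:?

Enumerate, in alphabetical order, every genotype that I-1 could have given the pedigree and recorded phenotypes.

I-1 ∈ {Bb JJ, Bb Jj, bb JJ, bb Jj}

B/I-1 ? ·: Bb|bb
B/I-2 aff ·: bb
B/II-1 ? I-1×I-2: Bb|bb
B/II-2 aff I-1×I-2: bb
⇒ B over [I-1,I-2,II-1,II-2]: 3 consistent
J/I-1 un ·: JJ|Jj
J/I-2 ? ·: JJ|Jj|jj
J/II-1 un I-1×I-2: JJ|Jj
J/II-2 ? I-1×I-2: JJ|Jj|jj
⇒ J over [I-1,I-2,II-1,II-2]: 18 consistent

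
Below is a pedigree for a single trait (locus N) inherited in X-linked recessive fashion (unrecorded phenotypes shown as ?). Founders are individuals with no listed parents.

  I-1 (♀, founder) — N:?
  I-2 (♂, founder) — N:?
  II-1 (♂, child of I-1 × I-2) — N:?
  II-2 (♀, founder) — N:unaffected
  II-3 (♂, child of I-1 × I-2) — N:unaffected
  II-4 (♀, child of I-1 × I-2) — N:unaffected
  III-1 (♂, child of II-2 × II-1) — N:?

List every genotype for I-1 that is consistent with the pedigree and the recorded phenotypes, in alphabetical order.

I-1 ∈ {X^NX^N, X^NX^n}

N/I-1 ? ·: X^NX^N|X^NX^n
N/I-2 ? ·: X^NY|X^nY
N/II-1 ? I-1×I-2: X^NY|X^nY
N/II-2 un ·: X^NX^N|X^NX^n
N/II-3 un I-1×I-2: X^NY
N/II-4 un I-1×I-2: X^NX^N|X^NX^n
N/III-1 ? II-2×II-1: X^NY|X^nY
⇒ N over [I-1,I-2,II-1,II-2,II-3,II-4,III-1]: 24 consistent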